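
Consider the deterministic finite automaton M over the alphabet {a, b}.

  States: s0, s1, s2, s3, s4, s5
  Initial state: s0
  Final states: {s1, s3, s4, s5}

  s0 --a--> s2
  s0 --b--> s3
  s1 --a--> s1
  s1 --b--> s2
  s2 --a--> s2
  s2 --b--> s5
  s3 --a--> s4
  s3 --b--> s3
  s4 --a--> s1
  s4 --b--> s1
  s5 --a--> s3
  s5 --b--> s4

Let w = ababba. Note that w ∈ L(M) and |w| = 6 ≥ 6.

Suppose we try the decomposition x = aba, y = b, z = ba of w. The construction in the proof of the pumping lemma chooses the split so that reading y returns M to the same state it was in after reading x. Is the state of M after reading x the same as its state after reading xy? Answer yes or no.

Run of M on the first 4 characters of w = a b a b:
  step 0: s0  (start)
  step 1: s2  (read a: s0→s2)
  step 2: s5  (read b: s2→s5)
  step 3: s3  (read a: s5→s3)
  step 4: s3  (read b: s3→s3)

After x (step 3): s3. After xy (step 4): s3.
They match, so y = b drives M around a cycle from s3 back to itself; pumping y any number of times keeps M in s3 before reading z, and xyⁱz ∈ L(M) for every i ≥ 0.

yes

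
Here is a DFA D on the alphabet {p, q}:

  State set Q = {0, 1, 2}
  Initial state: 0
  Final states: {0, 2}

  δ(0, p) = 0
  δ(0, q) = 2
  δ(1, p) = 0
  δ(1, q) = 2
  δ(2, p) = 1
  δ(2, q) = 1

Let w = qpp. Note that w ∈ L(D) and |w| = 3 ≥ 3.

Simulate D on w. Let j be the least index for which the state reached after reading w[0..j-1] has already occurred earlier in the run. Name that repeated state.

Run of D on w = q p p:
  step 0: 0  (start)
  step 1: 2  (read q: 0→2)
  step 2: 1  (read p: 2→1)
  step 3: 0  (read p: 1→0)   ← first repeat (0 seen earlier)

The earliest repeat is at step j = 3: D is in 0, which it already visited at step i = 0.
Since D has 3 states, any run of length ≥ 3 visits 3+1 states, so by pigeonhole some state repeats within the first 3 steps — that repeat gives the pumpable loop.

0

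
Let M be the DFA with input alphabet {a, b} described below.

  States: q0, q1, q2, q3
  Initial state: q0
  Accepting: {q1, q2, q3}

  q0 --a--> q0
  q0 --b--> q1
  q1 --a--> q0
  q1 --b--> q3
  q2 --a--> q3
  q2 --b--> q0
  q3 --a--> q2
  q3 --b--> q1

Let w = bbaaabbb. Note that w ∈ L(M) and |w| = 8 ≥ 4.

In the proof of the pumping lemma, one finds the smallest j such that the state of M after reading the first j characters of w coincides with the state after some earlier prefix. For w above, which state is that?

q3

Run of M on w = b b a a a b b b:
  step 0: q0  (start)
  step 1: q1  (read b: q0→q1)
  step 2: q3  (read b: q1→q3)
  step 3: q2  (read a: q3→q2)
  step 4: q3  (read a: q2→q3)   ← first repeat (q3 seen earlier)
  step 5: q2  (read a: q3→q2)
  step 6: q0  (read b: q2→q0)
  step 7: q1  (read b: q0→q1)
  step 8: q3  (read b: q1→q3)

The earliest repeat is at step j = 4: M is in q3, which it already visited at step i = 2.
Pumping length from the standard proof: p = 4 (the number of states). The repeated state found above gives |xy| = j ≤ 4 and |y| = j − i ≥ 1.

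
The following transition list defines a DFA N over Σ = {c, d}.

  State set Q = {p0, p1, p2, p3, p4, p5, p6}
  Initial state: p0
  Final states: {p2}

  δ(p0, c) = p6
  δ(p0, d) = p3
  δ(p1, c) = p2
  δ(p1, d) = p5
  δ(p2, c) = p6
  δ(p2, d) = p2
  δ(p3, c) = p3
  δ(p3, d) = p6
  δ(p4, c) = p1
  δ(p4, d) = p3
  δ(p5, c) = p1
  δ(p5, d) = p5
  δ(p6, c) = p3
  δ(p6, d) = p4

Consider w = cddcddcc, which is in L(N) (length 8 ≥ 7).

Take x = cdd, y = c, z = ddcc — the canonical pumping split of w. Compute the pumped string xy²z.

cddccddcc

xy^2z = cdd·c·c·ddcc = cddccddcc.
Reading y = c takes N from p3 back to p3, so after x·y·y the machine is still in p3, and z then leads to the accepting state p2. Hence cddccddcc ∈ L(N).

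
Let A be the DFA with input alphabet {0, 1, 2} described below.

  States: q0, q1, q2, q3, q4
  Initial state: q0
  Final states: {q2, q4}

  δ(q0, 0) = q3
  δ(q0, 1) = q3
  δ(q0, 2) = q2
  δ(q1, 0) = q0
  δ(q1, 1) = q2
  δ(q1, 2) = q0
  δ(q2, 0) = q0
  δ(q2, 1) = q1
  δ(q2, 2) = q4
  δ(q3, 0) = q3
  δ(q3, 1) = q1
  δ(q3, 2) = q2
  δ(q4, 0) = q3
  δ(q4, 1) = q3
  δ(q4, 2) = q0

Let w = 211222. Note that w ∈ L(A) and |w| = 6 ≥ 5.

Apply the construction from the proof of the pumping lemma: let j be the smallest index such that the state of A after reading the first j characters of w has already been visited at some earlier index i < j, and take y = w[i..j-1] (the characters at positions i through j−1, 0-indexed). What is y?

11

State sequence: q0 -2-> q2 -1-> q1 -1-> q2 -2-> q4 -2-> q0 -2-> q2
First repeat at step 3: q2 was already visited.

So i = 1, j = 3, giving x = w[0:1] = 2, y = w[1:3] = 11, z = w[3:6] = 222.
Check: |xy| = 3 ≤ 5 and |y| = 2 ≥ 1. Reading y takes A from q2 back to q2, so every xyⁱz is accepted.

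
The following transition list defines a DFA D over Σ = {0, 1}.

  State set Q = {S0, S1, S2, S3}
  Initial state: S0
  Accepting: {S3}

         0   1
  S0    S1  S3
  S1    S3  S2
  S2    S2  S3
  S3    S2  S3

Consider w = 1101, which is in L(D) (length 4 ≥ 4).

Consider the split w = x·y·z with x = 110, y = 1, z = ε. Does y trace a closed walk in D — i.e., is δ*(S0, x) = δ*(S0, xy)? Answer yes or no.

Run of D on the first 4 characters of w = 1 1 0 1:
  step 0: S0  (start)
  step 1: S3  (read 1: S0→S3)
  step 2: S3  (read 1: S3→S3)
  step 3: S2  (read 0: S3→S2)
  step 4: S3  (read 1: S2→S3)

After x (step 3): S2. After xy (step 4): S3.
They differ (S2 ≠ S3), so y is not a cycle from the state after x; this split is not the one the pumping-lemma construction produces, and pumping y need not keep the string in L(D).

no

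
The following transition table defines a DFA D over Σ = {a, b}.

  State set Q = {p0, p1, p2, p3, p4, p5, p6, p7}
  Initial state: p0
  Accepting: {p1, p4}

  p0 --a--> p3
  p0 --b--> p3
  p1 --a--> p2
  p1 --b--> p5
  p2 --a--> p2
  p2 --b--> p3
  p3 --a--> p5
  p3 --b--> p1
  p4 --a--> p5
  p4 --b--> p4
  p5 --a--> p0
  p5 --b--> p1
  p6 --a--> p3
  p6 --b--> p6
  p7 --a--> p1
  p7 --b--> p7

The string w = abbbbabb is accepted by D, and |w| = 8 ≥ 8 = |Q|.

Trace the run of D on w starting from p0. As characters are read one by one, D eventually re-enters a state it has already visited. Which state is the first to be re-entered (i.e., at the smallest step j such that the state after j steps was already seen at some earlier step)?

p1

State sequence: p0 -a-> p3 -b-> p1 -b-> p5 -b-> p1 -b-> p5 -a-> p0 -b-> p3 -b-> p1
First repeat at step 4: p1 was already visited.

The earliest repeat is at step j = 4: D is in p1, which it already visited at step i = 2.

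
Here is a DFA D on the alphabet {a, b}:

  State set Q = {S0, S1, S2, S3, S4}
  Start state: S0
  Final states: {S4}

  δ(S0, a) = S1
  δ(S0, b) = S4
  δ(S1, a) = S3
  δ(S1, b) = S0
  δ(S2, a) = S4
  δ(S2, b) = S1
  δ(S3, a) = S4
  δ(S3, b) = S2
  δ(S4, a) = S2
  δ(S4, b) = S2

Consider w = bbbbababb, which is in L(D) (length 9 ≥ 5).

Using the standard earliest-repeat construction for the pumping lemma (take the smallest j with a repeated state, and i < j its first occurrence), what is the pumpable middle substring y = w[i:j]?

Run of D on w = b b b b a b a b b:
  step 0: S0  (start)
  step 1: S4  (read b: S0→S4)
  step 2: S2  (read b: S4→S2)
  step 3: S1  (read b: S2→S1)
  step 4: S0  (read b: S1→S0)   ← first repeat (S0 seen earlier)
  step 5: S1  (read a: S0→S1)
  step 6: S0  (read b: S1→S0)
  step 7: S1  (read a: S0→S1)
  step 8: S0  (read b: S1→S0)
  step 9: S4  (read b: S0→S4)

So i = 0, j = 4, giving x = w[0:0] = ε, y = w[0:4] = bbbb, z = w[4:9] = ababb.
Check: |xy| = 4 ≤ 5 and |y| = 4 ≥ 1. Reading y takes D from S0 back to S0, so every xyⁱz is accepted.
Pumping length from the standard proof: p = 5 (the number of states). The repeated state found above gives |xy| = j ≤ 5 and |y| = j − i ≥ 1.

bbbb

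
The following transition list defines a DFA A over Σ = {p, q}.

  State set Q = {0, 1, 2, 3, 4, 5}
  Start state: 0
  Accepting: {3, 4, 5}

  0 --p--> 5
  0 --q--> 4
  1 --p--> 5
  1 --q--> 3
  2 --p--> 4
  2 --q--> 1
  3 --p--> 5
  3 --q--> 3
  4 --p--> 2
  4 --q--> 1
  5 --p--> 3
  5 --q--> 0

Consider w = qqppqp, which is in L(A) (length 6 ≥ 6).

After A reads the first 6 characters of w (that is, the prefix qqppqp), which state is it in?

State sequence: 0 -q-> 4 -q-> 1 -p-> 5 -p-> 3 -q-> 3 -p-> 5

After reading 6 characters, A is in state 5.
(This kind of state-tracing is the core of the pumping-lemma construction: with 6 states, pigeonhole forces a repeat within the first 6 steps.)

5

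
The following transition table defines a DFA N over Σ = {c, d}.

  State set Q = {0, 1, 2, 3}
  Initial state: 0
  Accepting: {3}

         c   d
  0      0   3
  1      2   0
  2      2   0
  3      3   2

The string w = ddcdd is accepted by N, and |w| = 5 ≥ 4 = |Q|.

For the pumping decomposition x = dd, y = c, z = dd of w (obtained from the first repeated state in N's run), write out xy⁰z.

xy⁰z = xz = dd·dd = dddd.
Reading y = c takes N from 2 back to 2, so after x the machine is still in 2, and z then leads to the accepting state 3. Hence dddd ∈ L(N).

dddd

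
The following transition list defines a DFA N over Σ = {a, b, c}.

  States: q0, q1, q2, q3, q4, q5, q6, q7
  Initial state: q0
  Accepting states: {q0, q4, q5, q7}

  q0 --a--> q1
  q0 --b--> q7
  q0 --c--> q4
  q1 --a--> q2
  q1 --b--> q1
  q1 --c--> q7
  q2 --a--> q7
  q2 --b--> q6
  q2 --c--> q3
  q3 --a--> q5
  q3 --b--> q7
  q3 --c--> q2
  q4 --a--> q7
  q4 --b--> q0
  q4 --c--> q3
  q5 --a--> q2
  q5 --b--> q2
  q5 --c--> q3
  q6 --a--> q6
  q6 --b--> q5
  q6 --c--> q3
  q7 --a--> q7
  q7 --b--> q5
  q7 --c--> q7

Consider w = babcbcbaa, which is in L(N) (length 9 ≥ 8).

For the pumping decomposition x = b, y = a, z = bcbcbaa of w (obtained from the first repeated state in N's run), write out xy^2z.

xy^2z = b·a·a·bcbcbaa = baabcbcbaa.
Reading y = a takes N from q7 back to q7, so after x·y·y the machine is still in q7, and z then leads to the accepting state q7. Hence baabcbcbaa ∈ L(N).

baabcbcbaa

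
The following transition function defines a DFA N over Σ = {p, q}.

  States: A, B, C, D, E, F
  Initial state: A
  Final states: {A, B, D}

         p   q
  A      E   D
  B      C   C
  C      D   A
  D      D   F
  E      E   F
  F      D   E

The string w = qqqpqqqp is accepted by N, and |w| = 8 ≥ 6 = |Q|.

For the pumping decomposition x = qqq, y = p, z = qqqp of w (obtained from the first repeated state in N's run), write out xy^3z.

xy^3z = qqq·p·p·p·qqqp = qqqpppqqqp.
Reading y = p takes N from E back to E, so after x·y·y·y the machine is still in E, and z then leads to the accepting state D. Hence qqqpppqqqp ∈ L(N).

qqqpppqqqp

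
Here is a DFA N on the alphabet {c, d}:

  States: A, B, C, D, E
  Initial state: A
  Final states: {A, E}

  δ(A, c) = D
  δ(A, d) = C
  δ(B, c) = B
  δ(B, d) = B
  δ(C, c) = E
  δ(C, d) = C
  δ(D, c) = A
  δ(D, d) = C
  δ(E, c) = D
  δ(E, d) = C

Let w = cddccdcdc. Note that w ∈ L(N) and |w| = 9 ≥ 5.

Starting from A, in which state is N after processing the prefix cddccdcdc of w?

E

Run of N on the first 9 characters of w = c d d c c d c d c:
  step 0: A  (start)
  step 1: D  (read c: A→D)
  step 2: C  (read d: D→C)
  step 3: C  (read d: C→C)
  step 4: E  (read c: C→E)
  step 5: D  (read c: E→D)
  step 6: C  (read d: D→C)
  step 7: E  (read c: C→E)
  step 8: C  (read d: E→C)
  step 9: E  (read c: C→E)

After reading 9 characters, N is in state E.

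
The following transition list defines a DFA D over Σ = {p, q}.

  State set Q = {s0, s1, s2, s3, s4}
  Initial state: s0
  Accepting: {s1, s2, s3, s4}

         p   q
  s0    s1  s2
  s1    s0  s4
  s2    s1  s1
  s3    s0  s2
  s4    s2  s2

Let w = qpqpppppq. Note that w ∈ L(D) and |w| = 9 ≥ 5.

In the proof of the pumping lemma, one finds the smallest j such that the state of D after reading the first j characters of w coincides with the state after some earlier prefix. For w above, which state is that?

s2

State sequence: s0 -q-> s2 -p-> s1 -q-> s4 -p-> s2 -p-> s1 -p-> s0 -p-> s1 -p-> s0 -q-> s2
First repeat at step 4: s2 was already visited.

The earliest repeat is at step j = 4: D is in s2, which it already visited at step i = 1.
Pumping length from the standard proof: p = 5 (the number of states). The repeated state found above gives |xy| = j ≤ 5 and |y| = j − i ≥ 1.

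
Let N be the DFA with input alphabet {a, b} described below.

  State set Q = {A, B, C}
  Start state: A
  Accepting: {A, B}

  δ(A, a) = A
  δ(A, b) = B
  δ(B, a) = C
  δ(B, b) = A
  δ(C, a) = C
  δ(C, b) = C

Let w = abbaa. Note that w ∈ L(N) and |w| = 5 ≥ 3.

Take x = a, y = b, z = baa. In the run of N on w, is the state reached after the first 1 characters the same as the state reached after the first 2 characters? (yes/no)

Run of N on the first 2 characters of w = a b:
  step 0: A  (start)
  step 1: A  (read a: A→A)
  step 2: B  (read b: A→B)

After x (step 1): A. After xy (step 2): B.
They differ (A ≠ B), so y is not a cycle from the state after x; this split is not the one the pumping-lemma construction produces, and pumping y need not keep the string in L(N).

no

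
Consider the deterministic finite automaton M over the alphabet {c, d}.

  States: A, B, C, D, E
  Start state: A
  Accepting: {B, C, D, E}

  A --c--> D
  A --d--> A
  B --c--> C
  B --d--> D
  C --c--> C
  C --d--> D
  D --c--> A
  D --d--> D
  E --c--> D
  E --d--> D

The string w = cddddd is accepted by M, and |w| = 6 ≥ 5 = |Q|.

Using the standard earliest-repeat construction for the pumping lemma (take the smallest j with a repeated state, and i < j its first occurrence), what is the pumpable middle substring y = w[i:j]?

d

Run of M on w = c d d d d d:
  step 0: A  (start)
  step 1: D  (read c: A→D)
  step 2: D  (read d: D→D)   ← first repeat (D seen earlier)
  step 3: D  (read d: D→D)
  step 4: D  (read d: D→D)
  step 5: D  (read d: D→D)
  step 6: D  (read d: D→D)

So i = 1, j = 2, giving x = w[0:1] = c, y = w[1:2] = d, z = w[2:6] = dddd.
Check: |xy| = 2 ≤ 5 and |y| = 1 ≥ 1. Reading y takes M from D back to D, so every xyⁱz is accepted.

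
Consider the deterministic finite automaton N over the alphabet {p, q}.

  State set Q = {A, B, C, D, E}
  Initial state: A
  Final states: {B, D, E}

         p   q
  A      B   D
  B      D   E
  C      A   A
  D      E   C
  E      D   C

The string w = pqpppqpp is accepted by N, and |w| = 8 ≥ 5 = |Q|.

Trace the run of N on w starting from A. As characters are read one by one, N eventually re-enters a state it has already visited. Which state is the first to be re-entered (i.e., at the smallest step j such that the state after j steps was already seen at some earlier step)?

E

State sequence: A -p-> B -q-> E -p-> D -p-> E -p-> D -q-> C -p-> A -p-> B
First repeat at step 4: E was already visited.

The earliest repeat is at step j = 4: N is in E, which it already visited at step i = 2.
Since N has 5 states, any run of length ≥ 5 visits 5+1 states, so by pigeonhole some state repeats within the first 5 steps — that repeat gives the pumpable loop.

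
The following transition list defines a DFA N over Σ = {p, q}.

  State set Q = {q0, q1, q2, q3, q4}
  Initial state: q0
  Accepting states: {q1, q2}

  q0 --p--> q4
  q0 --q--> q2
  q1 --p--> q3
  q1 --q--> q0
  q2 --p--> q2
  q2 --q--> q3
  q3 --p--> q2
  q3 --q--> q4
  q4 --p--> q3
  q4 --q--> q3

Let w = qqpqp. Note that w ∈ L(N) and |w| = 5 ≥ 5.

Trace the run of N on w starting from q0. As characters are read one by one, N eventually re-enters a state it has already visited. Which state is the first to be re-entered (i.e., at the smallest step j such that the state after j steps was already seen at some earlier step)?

State sequence: q0 -q-> q2 -q-> q3 -p-> q2 -q-> q3 -p-> q2
First repeat at step 3: q2 was already visited.

The earliest repeat is at step j = 3: N is in q2, which it already visited at step i = 1.
Since N has 5 states, any run of length ≥ 5 visits 5+1 states, so by pigeonhole some state repeats within the first 5 steps — that repeat gives the pumpable loop.

q2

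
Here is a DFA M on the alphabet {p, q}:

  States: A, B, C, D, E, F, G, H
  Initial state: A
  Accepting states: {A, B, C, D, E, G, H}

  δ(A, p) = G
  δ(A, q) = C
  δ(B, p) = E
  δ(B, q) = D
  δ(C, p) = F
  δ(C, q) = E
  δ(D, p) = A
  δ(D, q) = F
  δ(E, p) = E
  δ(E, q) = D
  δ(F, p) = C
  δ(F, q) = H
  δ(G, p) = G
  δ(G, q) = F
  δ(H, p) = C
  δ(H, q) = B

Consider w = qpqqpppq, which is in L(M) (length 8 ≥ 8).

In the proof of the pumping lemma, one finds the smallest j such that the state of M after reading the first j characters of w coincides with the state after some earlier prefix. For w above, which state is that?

E

State sequence: A -q-> C -p-> F -q-> H -q-> B -p-> E -p-> E -p-> E -q-> D
First repeat at step 6: E was already visited.

The earliest repeat is at step j = 6: M is in E, which it already visited at step i = 5.
The DFA has 8 states, so the proof of the pumping lemma guarantees a repeated state among the first 8+1 visited; the segment between the two visits is the pumpable y.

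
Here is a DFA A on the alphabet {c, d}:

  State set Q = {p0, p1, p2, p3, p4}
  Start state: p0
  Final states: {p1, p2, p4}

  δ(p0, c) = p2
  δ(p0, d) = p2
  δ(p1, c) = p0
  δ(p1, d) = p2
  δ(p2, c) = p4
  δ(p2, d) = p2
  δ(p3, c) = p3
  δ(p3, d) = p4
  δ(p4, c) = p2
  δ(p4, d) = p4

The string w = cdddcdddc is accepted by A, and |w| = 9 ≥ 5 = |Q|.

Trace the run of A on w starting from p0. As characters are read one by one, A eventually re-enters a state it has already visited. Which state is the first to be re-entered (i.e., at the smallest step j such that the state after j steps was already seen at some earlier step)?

p2

State sequence: p0 -c-> p2 -d-> p2 -d-> p2 -d-> p2 -c-> p4 -d-> p4 -d-> p4 -d-> p4 -c-> p2
First repeat at step 2: p2 was already visited.

The earliest repeat is at step j = 2: A is in p2, which it already visited at step i = 1.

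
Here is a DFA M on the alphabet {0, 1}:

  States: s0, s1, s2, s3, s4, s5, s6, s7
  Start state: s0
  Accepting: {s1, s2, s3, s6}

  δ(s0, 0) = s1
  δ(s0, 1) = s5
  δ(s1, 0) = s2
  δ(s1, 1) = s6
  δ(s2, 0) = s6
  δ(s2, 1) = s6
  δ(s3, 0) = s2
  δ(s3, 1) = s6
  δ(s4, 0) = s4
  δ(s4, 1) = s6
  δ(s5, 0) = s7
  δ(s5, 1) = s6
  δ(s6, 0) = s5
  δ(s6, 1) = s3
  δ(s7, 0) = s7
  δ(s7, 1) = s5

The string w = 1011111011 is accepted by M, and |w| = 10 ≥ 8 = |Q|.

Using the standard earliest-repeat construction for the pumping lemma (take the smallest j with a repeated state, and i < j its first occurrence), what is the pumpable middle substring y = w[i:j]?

State sequence: s0 -1-> s5 -0-> s7 -1-> s5 -1-> s6 -1-> s3 -1-> s6 -1-> s3 -0-> s2 -1-> s6 -1-> s3
First repeat at step 3: s5 was already visited.

So i = 1, j = 3, giving x = w[0:1] = 1, y = w[1:3] = 01, z = w[3:10] = 1111011.
Check: |xy| = 3 ≤ 8 and |y| = 2 ≥ 1. Reading y takes M from s5 back to s5, so every xyⁱz is accepted.

01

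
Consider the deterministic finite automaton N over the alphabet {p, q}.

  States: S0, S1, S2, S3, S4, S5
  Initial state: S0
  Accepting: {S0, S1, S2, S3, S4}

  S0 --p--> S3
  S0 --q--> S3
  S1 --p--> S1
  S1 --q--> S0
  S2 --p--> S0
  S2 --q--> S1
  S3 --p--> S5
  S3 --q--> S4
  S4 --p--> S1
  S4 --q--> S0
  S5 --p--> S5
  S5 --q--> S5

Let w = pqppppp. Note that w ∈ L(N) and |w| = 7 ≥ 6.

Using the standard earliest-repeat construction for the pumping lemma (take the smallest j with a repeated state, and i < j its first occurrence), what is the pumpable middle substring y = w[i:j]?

State sequence: S0 -p-> S3 -q-> S4 -p-> S1 -p-> S1 -p-> S1 -p-> S1 -p-> S1
First repeat at step 4: S1 was already visited.

So i = 3, j = 4, giving x = w[0:3] = pqp, y = w[3:4] = p, z = w[4:7] = ppp.
Check: |xy| = 4 ≤ 6 and |y| = 1 ≥ 1. Reading y takes N from S1 back to S1, so every xyⁱz is accepted.
Pumping length from the standard proof: p = 6 (the number of states). The repeated state found above gives |xy| = j ≤ 6 and |y| = j − i ≥ 1.

p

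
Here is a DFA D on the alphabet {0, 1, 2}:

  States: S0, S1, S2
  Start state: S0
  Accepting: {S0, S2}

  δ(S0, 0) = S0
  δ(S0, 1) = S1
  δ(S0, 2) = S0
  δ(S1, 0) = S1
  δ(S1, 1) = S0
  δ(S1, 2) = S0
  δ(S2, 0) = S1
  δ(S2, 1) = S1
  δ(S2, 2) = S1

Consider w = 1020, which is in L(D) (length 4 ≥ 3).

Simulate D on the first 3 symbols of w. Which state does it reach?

Run of D on the first 3 characters of w = 1 0 2:
  step 0: S0  (start)
  step 1: S1  (read 1: S0→S1)
  step 2: S1  (read 0: S1→S1)
  step 3: S0  (read 2: S1→S0)

After reading 3 characters, D is in state S0.
(This kind of state-tracing is the core of the pumping-lemma construction: with 3 states, pigeonhole forces a repeat within the first 3 steps.)

S0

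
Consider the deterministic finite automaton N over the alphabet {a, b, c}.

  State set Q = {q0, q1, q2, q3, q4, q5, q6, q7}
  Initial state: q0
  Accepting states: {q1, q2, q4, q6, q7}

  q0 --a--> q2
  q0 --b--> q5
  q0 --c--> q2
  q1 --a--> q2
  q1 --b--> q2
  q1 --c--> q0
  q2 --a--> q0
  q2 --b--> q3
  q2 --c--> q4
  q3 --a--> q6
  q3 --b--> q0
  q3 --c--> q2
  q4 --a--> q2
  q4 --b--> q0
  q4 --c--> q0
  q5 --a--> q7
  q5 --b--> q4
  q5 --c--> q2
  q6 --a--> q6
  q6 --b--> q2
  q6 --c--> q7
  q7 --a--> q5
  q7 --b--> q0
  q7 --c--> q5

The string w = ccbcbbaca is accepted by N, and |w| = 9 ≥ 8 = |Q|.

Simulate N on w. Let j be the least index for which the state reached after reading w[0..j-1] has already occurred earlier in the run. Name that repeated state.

State sequence: q0 -c-> q2 -c-> q4 -b-> q0 -c-> q2 -b-> q3 -b-> q0 -a-> q2 -c-> q4 -a-> q2
First repeat at step 3: q0 was already visited.

The earliest repeat is at step j = 3: N is in q0, which it already visited at step i = 0.
The DFA has 8 states, so the proof of the pumping lemma guarantees a repeated state among the first 8+1 visited; the segment between the two visits is the pumpable y.

q0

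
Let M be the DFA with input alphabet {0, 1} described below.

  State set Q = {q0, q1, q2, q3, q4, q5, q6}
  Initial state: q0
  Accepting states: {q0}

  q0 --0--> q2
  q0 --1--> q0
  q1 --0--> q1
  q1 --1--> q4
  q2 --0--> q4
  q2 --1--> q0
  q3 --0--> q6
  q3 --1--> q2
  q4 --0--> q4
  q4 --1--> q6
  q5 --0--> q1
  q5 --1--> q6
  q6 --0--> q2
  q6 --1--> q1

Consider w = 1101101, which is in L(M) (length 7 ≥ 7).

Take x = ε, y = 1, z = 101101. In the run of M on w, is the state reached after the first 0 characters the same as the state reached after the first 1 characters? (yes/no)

State sequence: q0 -1-> q0

After x (step 0): q0. After xy (step 1): q0.
They match, so y = 1 drives M around a cycle from q0 back to itself; pumping y any number of times keeps M in q0 before reading z, and xyⁱz ∈ L(M) for every i ≥ 0.

yes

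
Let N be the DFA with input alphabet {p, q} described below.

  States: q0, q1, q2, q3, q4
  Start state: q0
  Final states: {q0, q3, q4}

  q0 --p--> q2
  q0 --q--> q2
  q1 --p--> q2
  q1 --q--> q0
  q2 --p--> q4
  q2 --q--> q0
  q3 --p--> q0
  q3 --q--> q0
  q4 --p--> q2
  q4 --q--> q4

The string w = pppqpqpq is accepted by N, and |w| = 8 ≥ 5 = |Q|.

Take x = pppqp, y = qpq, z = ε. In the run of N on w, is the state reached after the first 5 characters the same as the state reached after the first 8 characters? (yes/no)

Run of N on the first 8 characters of w = p p p q p q p q:
  step 0: q0  (start)
  step 1: q2  (read p: q0→q2)
  step 2: q4  (read p: q2→q4)
  step 3: q2  (read p: q4→q2)
  step 4: q0  (read q: q2→q0)
  step 5: q2  (read p: q0→q2)
  step 6: q0  (read q: q2→q0)
  step 7: q2  (read p: q0→q2)
  step 8: q0  (read q: q2→q0)

After x (step 5): q2. After xy (step 8): q0.
They differ (q2 ≠ q0), so y is not a cycle from the state after x; this split is not the one the pumping-lemma construction produces, and pumping y need not keep the string in L(N).

no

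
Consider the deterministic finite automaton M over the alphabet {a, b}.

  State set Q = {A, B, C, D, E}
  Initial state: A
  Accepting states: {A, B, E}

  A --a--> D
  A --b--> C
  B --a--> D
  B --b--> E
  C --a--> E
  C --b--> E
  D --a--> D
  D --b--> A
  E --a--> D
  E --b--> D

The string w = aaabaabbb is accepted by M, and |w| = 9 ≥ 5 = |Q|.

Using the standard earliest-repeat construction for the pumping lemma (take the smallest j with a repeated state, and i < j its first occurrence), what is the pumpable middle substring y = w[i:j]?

State sequence: A -a-> D -a-> D -a-> D -b-> A -a-> D -a-> D -b-> A -b-> C -b-> E
First repeat at step 2: D was already visited.

So i = 1, j = 2, giving x = w[0:1] = a, y = w[1:2] = a, z = w[2:9] = abaabbb.
Check: |xy| = 2 ≤ 5 and |y| = 1 ≥ 1. Reading y takes M from D back to D, so every xyⁱz is accepted.

a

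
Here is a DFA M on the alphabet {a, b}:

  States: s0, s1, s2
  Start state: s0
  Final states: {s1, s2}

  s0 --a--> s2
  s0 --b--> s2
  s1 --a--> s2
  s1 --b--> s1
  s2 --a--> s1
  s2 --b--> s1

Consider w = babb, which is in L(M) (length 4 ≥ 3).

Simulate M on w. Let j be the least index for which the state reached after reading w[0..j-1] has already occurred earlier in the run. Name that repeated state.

Run of M on w = b a b b:
  step 0: s0  (start)
  step 1: s2  (read b: s0→s2)
  step 2: s1  (read a: s2→s1)
  step 3: s1  (read b: s1→s1)   ← first repeat (s1 seen earlier)
  step 4: s1  (read b: s1→s1)

The earliest repeat is at step j = 3: M is in s1, which it already visited at step i = 2.
Pumping length from the standard proof: p = 3 (the number of states). The repeated state found above gives |xy| = j ≤ 3 and |y| = j − i ≥ 1.

s1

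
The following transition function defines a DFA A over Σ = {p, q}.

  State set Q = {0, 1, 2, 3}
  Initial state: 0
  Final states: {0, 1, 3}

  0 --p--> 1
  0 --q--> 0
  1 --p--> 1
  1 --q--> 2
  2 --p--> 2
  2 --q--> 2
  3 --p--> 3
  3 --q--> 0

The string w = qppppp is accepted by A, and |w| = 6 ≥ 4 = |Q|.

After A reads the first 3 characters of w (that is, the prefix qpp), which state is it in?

Run of A on the first 3 characters of w = q p p:
  step 0: 0  (start)
  step 1: 0  (read q: 0→0)
  step 2: 1  (read p: 0→1)
  step 3: 1  (read p: 1→1)

After reading 3 characters, A is in state 1.
(This kind of state-tracing is the core of the pumping-lemma construction: with 4 states, pigeonhole forces a repeat within the first 4 steps.)

1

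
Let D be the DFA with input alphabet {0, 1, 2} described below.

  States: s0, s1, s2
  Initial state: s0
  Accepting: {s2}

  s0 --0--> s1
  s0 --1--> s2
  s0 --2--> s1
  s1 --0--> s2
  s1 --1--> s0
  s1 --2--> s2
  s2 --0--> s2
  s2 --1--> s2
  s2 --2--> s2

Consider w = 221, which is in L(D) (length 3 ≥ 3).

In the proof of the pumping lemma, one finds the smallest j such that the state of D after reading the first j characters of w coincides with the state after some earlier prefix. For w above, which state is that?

s2

Run of D on w = 2 2 1:
  step 0: s0  (start)
  step 1: s1  (read 2: s0→s1)
  step 2: s2  (read 2: s1→s2)
  step 3: s2  (read 1: s2→s2)   ← first repeat (s2 seen earlier)

The earliest repeat is at step j = 3: D is in s2, which it already visited at step i = 2.
With |Q| = 3, pigeonhole forces a state repeat no later than step 3; the substring read between the first and second visits to that state can be pumped.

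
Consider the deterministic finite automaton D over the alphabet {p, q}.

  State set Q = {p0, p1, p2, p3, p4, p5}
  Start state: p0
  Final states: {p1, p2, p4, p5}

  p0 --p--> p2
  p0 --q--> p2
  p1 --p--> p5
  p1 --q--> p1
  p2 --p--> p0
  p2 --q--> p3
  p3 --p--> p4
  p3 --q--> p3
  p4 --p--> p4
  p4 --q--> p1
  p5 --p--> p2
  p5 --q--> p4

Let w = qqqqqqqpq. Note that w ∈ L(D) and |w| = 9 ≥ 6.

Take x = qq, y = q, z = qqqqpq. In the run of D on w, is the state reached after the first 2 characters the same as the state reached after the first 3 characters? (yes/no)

Run of D on the first 3 characters of w = q q q:
  step 0: p0  (start)
  step 1: p2  (read q: p0→p2)
  step 2: p3  (read q: p2→p3)
  step 3: p3  (read q: p3→p3)

After x (step 2): p3. After xy (step 3): p3.
They match, so y = q drives D around a cycle from p3 back to itself; pumping y any number of times keeps D in p3 before reading z, and xyⁱz ∈ L(D) for every i ≥ 0.

yes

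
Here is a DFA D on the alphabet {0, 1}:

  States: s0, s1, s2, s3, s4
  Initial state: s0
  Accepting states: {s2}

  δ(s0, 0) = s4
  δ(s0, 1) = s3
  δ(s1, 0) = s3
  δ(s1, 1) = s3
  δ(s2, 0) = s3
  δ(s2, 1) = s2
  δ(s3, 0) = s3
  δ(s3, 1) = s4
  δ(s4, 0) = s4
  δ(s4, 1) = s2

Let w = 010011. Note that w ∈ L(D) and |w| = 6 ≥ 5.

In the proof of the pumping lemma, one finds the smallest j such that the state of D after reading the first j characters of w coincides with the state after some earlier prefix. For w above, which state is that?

Run of D on w = 0 1 0 0 1 1:
  step 0: s0  (start)
  step 1: s4  (read 0: s0→s4)
  step 2: s2  (read 1: s4→s2)
  step 3: s3  (read 0: s2→s3)
  step 4: s3  (read 0: s3→s3)   ← first repeat (s3 seen earlier)
  step 5: s4  (read 1: s3→s4)
  step 6: s2  (read 1: s4→s2)

The earliest repeat is at step j = 4: D is in s3, which it already visited at step i = 3.
With |Q| = 5, pigeonhole forces a state repeat no later than step 5; the substring read between the first and second visits to that state can be pumped.

s3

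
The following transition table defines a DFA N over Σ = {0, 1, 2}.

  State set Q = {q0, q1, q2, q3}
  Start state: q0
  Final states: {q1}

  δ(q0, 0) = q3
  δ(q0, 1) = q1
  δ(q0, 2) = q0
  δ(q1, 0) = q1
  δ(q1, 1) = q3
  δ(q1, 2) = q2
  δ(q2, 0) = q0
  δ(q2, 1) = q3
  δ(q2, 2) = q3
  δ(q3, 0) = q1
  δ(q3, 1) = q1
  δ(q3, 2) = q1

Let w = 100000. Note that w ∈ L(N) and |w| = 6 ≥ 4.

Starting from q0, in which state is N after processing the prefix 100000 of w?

q1

Run of N on the first 6 characters of w = 1 0 0 0 0 0:
  step 0: q0  (start)
  step 1: q1  (read 1: q0→q1)
  step 2: q1  (read 0: q1→q1)
  step 3: q1  (read 0: q1→q1)
  step 4: q1  (read 0: q1→q1)
  step 5: q1  (read 0: q1→q1)
  step 6: q1  (read 0: q1→q1)

After reading 6 characters, N is in state q1.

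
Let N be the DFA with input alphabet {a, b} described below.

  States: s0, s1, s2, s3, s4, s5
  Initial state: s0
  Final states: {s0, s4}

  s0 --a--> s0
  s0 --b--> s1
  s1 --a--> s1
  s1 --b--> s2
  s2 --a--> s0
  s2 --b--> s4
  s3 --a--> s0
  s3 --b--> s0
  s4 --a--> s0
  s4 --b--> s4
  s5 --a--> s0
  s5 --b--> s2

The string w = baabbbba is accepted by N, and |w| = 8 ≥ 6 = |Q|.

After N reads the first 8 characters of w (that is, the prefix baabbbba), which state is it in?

State sequence: s0 -b-> s1 -a-> s1 -a-> s1 -b-> s2 -b-> s4 -b-> s4 -b-> s4 -a-> s0

After reading 8 characters, N is in state s0.

s0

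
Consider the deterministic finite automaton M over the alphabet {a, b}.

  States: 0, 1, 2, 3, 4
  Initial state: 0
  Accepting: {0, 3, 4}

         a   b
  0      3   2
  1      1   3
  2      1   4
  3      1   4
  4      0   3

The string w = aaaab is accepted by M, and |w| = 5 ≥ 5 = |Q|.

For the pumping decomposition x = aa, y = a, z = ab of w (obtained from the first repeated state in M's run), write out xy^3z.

aaaaaab

xy^3z = aa·a·a·a·ab = aaaaaab.
Reading y = a takes M from 1 back to 1, so after x·y·y·y the machine is still in 1, and z then leads to the accepting state 3. Hence aaaaaab ∈ L(M).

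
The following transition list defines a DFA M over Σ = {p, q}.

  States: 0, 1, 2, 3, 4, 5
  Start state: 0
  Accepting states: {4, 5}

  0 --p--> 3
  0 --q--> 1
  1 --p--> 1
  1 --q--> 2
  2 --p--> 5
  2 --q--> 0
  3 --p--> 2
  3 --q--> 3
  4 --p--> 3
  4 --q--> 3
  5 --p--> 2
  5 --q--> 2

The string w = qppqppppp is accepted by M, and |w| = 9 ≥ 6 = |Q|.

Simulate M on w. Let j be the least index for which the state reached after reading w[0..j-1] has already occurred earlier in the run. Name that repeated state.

State sequence: 0 -q-> 1 -p-> 1 -p-> 1 -q-> 2 -p-> 5 -p-> 2 -p-> 5 -p-> 2 -p-> 5
First repeat at step 2: 1 was already visited.

The earliest repeat is at step j = 2: M is in 1, which it already visited at step i = 1.

1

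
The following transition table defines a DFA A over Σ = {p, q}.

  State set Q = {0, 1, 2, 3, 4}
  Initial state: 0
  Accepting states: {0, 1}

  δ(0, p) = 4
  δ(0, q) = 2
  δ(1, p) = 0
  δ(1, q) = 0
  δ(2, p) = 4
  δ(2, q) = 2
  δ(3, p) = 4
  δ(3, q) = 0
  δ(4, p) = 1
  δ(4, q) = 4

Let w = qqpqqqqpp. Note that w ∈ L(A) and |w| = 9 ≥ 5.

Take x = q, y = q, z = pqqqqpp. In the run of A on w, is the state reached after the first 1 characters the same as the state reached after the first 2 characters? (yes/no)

yes

State sequence: 0 -q-> 2 -q-> 2

After x (step 1): 2. After xy (step 2): 2.
They match, so y = q drives A around a cycle from 2 back to itself; pumping y any number of times keeps A in 2 before reading z, and xyⁱz ∈ L(A) for every i ≥ 0.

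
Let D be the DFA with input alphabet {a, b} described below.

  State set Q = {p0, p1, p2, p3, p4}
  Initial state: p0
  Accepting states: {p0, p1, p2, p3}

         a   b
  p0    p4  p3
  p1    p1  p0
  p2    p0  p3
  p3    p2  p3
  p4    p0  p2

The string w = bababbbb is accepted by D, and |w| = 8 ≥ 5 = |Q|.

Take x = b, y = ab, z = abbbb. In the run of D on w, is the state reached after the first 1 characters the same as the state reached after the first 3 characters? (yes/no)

State sequence: p0 -b-> p3 -a-> p2 -b-> p3

After x (step 1): p3. After xy (step 3): p3.
They match, so y = ab drives D around a cycle from p3 back to itself; pumping y any number of times keeps D in p3 before reading z, and xyⁱz ∈ L(D) for every i ≥ 0.

yes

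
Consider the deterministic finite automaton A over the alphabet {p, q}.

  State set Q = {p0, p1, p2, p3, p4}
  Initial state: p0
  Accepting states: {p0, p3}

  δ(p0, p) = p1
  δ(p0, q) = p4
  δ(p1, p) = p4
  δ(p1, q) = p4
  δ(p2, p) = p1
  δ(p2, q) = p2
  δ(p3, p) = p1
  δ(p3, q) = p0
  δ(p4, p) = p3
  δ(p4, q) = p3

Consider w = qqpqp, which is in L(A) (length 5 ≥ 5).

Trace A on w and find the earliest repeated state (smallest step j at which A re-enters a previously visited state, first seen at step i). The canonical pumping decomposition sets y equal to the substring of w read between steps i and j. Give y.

Run of A on w = q q p q p:
  step 0: p0  (start)
  step 1: p4  (read q: p0→p4)
  step 2: p3  (read q: p4→p3)
  step 3: p1  (read p: p3→p1)
  step 4: p4  (read q: p1→p4)   ← first repeat (p4 seen earlier)
  step 5: p3  (read p: p4→p3)

So i = 1, j = 4, giving x = w[0:1] = q, y = w[1:4] = qpq, z = w[4:5] = p.
Check: |xy| = 4 ≤ 5 and |y| = 3 ≥ 1. Reading y takes A from p4 back to p4, so every xyⁱz is accepted.
Since A has 5 states, any run of length ≥ 5 visits 5+1 states, so by pigeonhole some state repeats within the first 5 steps — that repeat gives the pumpable loop.

qpq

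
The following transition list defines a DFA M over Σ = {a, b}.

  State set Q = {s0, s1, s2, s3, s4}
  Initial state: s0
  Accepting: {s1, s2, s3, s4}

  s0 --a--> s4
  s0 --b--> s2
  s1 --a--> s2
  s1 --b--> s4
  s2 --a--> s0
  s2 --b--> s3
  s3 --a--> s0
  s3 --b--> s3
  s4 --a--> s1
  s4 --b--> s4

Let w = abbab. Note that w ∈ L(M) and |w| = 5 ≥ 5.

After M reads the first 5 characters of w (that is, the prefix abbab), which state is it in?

s4

State sequence: s0 -a-> s4 -b-> s4 -b-> s4 -a-> s1 -b-> s4

After reading 5 characters, M is in state s4.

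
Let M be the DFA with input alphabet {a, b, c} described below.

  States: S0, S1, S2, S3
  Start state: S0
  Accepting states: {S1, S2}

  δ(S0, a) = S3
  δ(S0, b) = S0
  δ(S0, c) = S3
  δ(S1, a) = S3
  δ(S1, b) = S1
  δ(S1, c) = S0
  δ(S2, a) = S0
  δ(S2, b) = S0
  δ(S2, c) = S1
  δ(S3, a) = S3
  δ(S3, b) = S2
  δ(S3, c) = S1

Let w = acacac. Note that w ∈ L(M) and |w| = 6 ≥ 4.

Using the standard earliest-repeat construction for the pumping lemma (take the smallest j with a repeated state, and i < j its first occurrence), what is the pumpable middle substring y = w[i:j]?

ca

State sequence: S0 -a-> S3 -c-> S1 -a-> S3 -c-> S1 -a-> S3 -c-> S1
First repeat at step 3: S3 was already visited.

So i = 1, j = 3, giving x = w[0:1] = a, y = w[1:3] = ca, z = w[3:6] = cac.
Check: |xy| = 3 ≤ 4 and |y| = 2 ≥ 1. Reading y takes M from S3 back to S3, so every xyⁱz is accepted.
Since M has 4 states, any run of length ≥ 4 visits 4+1 states, so by pigeonhole some state repeats within the first 4 steps — that repeat gives the pumpable loop.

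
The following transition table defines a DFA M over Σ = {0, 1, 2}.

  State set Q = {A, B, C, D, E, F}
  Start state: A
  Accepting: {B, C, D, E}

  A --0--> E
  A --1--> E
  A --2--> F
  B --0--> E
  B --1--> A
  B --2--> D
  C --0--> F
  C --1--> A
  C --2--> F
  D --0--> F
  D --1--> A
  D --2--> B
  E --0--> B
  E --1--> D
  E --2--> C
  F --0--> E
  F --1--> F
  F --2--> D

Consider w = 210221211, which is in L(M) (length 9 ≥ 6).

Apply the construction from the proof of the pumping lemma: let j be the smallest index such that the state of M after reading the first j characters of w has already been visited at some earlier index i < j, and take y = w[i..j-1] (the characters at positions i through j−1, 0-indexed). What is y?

Run of M on w = 2 1 0 2 2 1 2 1 1:
  step 0: A  (start)
  step 1: F  (read 2: A→F)
  step 2: F  (read 1: F→F)   ← first repeat (F seen earlier)
  step 3: E  (read 0: F→E)
  step 4: C  (read 2: E→C)
  step 5: F  (read 2: C→F)
  step 6: F  (read 1: F→F)
  step 7: D  (read 2: F→D)
  step 8: A  (read 1: D→A)
  step 9: E  (read 1: A→E)

So i = 1, j = 2, giving x = w[0:1] = 2, y = w[1:2] = 1, z = w[2:9] = 0221211.
Check: |xy| = 2 ≤ 6 and |y| = 1 ≥ 1. Reading y takes M from F back to F, so every xyⁱz is accepted.
The DFA has 6 states, so the proof of the pumping lemma guarantees a repeated state among the first 6+1 visited; the segment between the two visits is the pumpable y.

1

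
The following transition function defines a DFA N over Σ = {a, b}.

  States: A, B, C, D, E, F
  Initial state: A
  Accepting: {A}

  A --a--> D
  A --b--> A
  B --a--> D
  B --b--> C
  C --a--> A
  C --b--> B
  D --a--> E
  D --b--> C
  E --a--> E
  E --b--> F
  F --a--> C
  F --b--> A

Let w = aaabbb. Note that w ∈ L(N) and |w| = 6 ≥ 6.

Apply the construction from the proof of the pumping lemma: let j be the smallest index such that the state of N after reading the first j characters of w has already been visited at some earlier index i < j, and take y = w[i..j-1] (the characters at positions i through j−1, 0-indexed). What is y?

State sequence: A -a-> D -a-> E -a-> E -b-> F -b-> A -b-> A
First repeat at step 3: E was already visited.

So i = 2, j = 3, giving x = w[0:2] = aa, y = w[2:3] = a, z = w[3:6] = bbb.
Check: |xy| = 3 ≤ 6 and |y| = 1 ≥ 1. Reading y takes N from E back to E, so every xyⁱz is accepted.
Since N has 6 states, any run of length ≥ 6 visits 6+1 states, so by pigeonhole some state repeats within the first 6 steps — that repeat gives the pumpable loop.

a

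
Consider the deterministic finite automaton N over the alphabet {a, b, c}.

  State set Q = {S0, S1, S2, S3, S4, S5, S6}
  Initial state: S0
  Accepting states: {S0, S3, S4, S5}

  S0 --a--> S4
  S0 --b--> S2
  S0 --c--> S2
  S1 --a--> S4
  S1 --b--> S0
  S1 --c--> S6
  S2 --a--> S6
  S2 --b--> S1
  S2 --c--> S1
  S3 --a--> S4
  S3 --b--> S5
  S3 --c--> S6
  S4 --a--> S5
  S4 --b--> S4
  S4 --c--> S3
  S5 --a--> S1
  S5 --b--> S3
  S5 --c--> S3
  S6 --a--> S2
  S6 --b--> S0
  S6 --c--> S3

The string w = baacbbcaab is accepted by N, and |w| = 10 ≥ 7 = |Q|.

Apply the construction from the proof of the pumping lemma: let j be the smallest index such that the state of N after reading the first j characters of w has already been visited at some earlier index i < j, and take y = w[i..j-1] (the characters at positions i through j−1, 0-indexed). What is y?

aa

State sequence: S0 -b-> S2 -a-> S6 -a-> S2 -c-> S1 -b-> S0 -b-> S2 -c-> S1 -a-> S4 -a-> S5 -b-> S3
First repeat at step 3: S2 was already visited.

So i = 1, j = 3, giving x = w[0:1] = b, y = w[1:3] = aa, z = w[3:10] = cbbcaab.
Check: |xy| = 3 ≤ 7 and |y| = 2 ≥ 1. Reading y takes N from S2 back to S2, so every xyⁱz is accepted.
Pumping length from the standard proof: p = 7 (the number of states). The repeated state found above gives |xy| = j ≤ 7 and |y| = j − i ≥ 1.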